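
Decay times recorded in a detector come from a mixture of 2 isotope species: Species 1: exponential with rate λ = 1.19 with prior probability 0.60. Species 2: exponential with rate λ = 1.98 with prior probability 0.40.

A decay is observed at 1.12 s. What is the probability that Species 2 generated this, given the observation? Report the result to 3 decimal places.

0.314

P(component k | x) = P(Z=k)·f_k(x) / marginal(x), where marginal(x) = Σ_j P(Z=j)·f_j(x).
Exponential densities:
  L_1 = 1.19·e^(−1.19·1.12) = 1.19·e^(−1.3328) = 0.313848
  L_2 = 1.98·e^(−1.98·1.12) = 1.98·e^(−2.2176) = 0.215563
Multiply by the mixture weights:
  P(Z=1)·L_1 = 0.60 × 0.313848 = 0.188309
  P(Z=2)·L_2 = 0.40 × 0.215563 = 0.0862251
Denominator: 0.188309 + 0.0862251 = 0.274534
So the posterior for Species 2 is 0.0862251 / 0.274534 ≈ 0.314.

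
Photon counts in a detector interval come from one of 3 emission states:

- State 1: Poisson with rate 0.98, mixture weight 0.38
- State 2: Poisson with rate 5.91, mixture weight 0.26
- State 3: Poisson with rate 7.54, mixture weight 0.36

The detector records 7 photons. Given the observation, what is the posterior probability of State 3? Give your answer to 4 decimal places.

The responsibility of component k is π_k f_k(x) divided by Σ_j π_j f_j(x).
Poisson probabilities:
  p_1 = e^(−0.98)·0.98^7/7! = 6.46463e-05
  p_2 = e^(−5.91)·5.91^7/7! = 0.135519
  p_3 = e^(−7.54)·7.54^7/7! = 0.146079
Unnormalised posteriors:
  π_1·p_1 = 0.38 × 6.46463e-05 = 2.45656e-05
  π_2·p_2 = 0.26 × 0.135519 = 0.035235
  π_3·p_3 = 0.36 × 0.146079 = 0.0525885
Normaliser: 2.45656e-05 + 0.035235 + 0.0525885 = 0.0878481
P(State 3 | data) = 0.0525885 / 0.0878481 ≈ 0.5986

0.5986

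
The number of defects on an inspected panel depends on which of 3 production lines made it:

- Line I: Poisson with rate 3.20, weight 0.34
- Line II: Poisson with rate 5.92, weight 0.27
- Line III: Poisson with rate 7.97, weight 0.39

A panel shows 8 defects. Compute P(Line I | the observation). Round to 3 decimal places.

Apply Bayes' rule: the posterior for each component is proportional to its prior times its likelihood at x.
Component likelihoods at x = 8 defects:
  f_I = 0.0111157
  f_II = 0.100468
  f_III = 0.139579
Multiply by the mixture weights:
  π_I·f_I = 0.34 × 0.0111157 = 0.00377934
  π_II·f_II = 0.27 × 0.100468 = 0.0271265
  π_III·f_III = 0.39 × 0.139579 = 0.0544357
Evidence: 0.00377934 + 0.0271265 + 0.0544357 = 0.0853415
Responsibility of Line I: 0.00377934 / 0.0853415 ≈ 0.044

0.044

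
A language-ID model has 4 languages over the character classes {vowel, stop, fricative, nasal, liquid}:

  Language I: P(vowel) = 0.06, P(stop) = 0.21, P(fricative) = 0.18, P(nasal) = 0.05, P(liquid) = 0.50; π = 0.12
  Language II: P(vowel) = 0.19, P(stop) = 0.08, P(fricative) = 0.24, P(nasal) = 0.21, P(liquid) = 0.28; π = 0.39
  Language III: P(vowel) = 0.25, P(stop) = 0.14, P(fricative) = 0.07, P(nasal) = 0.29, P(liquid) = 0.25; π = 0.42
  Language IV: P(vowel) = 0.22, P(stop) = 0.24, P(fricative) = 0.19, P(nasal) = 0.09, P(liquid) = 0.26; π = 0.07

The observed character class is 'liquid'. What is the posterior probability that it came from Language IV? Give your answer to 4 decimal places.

0.0622

Posterior ∝ prior × likelihood, so P(k | x) ∝ w_k f_k(x); normalise over all components.
Evaluate each component's likelihood at the observed value:
  p_I = P(liquid | comp) = 0.50
  p_II = P(liquid | comp) = 0.28
  p_III = P(liquid | comp) = 0.25
  p_IV = P(liquid | comp) = 0.26
Unnormalised posteriors:
  w_I·p_I = 0.12 × 0.5 = 0.06
  w_II·p_II = 0.39 × 0.28 = 0.1092
  w_III·p_III = 0.42 × 0.25 = 0.105
  w_IV·p_IV = 0.07 × 0.26 = 0.0182
Evidence: 0.06 + 0.1092 + 0.105 + 0.0182 = 0.2924
P(Language IV | the observation) = 0.0182 / 0.2924 ≈ 0.0622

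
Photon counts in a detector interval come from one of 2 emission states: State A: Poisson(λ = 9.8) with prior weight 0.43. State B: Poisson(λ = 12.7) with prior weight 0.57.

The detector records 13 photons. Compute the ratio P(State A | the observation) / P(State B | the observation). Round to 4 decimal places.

Since P(k|x) ∝ P(Z=k) f_k(x), the posterior odds are P(Z=i) f_i(x) / (P(Z=j) f_j(x)).
Component likelihoods at x = 13 photons:
  f_A = 0.0684814
  f_B = 0.109554
0.029447 / 0.0624458 ≈ 0.4716

0.4716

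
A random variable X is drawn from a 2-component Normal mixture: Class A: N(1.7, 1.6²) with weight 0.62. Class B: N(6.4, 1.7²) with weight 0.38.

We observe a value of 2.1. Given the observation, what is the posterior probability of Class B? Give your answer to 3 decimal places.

Posterior ∝ prior × likelihood, so P(k | x) ∝ w_k f_k(x); normalise over all components.
Normal densities:
  p_A = 0.241668
  p_B = 0.00957568
Weight by the priors:
  w_A·p_A = 0.62 × 0.241668 = 0.149834
  w_B·p_B = 0.38 × 0.00957568 = 0.00363876
Marginal: 0.149834 + 0.00363876 = 0.153473
So the posterior for Class B is 0.00363876 / 0.153473 ≈ 0.024.

0.024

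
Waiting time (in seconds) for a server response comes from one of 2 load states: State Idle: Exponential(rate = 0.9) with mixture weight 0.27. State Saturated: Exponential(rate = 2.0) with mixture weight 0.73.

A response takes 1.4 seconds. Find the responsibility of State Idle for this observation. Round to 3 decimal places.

0.437

Posterior ∝ prior × likelihood, so P(k | x) ∝ w_k f_k(x); normalise over all components.
Exponential densities:
  L_Idle = 0.255289
  L_Saturated = 0.12162
Multiply by the mixture weights:
  w_Idle·L_Idle = 0.27 × 0.255289 = 0.0689279
  w_Saturated·L_Saturated = 0.73 × 0.12162 = 0.0887827
Sum: 0.0689279 + 0.0887827 = 0.157711
P(State Idle | x) = 0.0689279 / 0.157711 ≈ 0.437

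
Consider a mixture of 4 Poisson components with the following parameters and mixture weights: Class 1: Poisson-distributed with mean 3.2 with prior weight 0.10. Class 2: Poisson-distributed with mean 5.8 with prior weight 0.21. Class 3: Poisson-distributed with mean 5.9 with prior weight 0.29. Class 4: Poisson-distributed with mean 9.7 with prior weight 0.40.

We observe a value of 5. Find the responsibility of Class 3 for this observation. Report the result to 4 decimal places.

0.4262

The responsibility of component k is P(Z=k) f_k(x) divided by Σ_j P(Z=j) f_j(x).
Component likelihoods at x = 5:
  p_1 = 0.113979
  p_2 = 0.165596
  p_3 = 0.163208
  p_4 = 0.0438552
Weight by the priors:
  P(Z=1)·p_1 = 0.10 × 0.113979 = 0.0113979
  P(Z=2)·p_2 = 0.21 × 0.165596 = 0.0347752
  P(Z=3)·p_3 = 0.29 × 0.163208 = 0.0473303
  P(Z=4)·p_4 = 0.40 × 0.0438552 = 0.0175421
Denominator: 0.0113979 + 0.0347752 + 0.0473303 + 0.0175421 = 0.111046
P(Class 3 | the observation) = 0.0473303 / 0.111046 ≈ 0.4262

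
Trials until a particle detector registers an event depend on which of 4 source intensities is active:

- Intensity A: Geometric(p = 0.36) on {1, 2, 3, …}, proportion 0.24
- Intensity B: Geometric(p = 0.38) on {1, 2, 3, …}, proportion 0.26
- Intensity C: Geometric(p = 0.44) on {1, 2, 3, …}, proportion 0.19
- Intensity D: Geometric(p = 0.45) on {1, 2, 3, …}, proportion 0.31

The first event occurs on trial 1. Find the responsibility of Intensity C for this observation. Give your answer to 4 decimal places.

By Bayes' theorem, P(k | x) = P(Z=k) f_k(x) / Σ_j P(Z=j) f_j(x).
Evaluate each component's likelihood at the observed value:
  L_A = 0.36
  L_B = 0.38
  L_C = 0.44
  L_D = 0.45
Multiply by the mixture weights:
  P(Z=A)·L_A = 0.24 × 0.36 = 0.0864
  P(Z=B)·L_B = 0.26 × 0.38 = 0.0988
  P(Z=C)·L_C = 0.19 × 0.44 = 0.0836
  P(Z=D)·L_D = 0.31 × 0.45 = 0.1395
Normaliser: 0.0864 + 0.0988 + 0.0836 + 0.1395 = 0.4083
P(Intensity C | data) = 0.0836 / 0.4083 ≈ 0.2048

0.2048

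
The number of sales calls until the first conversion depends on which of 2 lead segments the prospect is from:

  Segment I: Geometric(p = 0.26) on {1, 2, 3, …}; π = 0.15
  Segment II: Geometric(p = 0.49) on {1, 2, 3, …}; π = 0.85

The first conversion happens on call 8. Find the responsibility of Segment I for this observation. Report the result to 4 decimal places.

0.5591

Apply Bayes' rule: the posterior for each component is proportional to its prior times its likelihood at x.
Geometric probabilities:
  L_I = 0.26·(1−0.26)^7 = 0.26·0.121513 = 0.0315933
  L_II = 0.49·(1−0.49)^7 = 0.49·0.00897411 = 0.00439731
Prior × likelihood for each component:
  P(Z=I)·L_I = 0.15 × 0.0315933 = 0.004739
  P(Z=II)·L_II = 0.85 × 0.00439731 = 0.00373772
Sum: 0.004739 + 0.00373772 = 0.00847671
Responsibility of Segment I: 0.004739 / 0.00847671 ≈ 0.5591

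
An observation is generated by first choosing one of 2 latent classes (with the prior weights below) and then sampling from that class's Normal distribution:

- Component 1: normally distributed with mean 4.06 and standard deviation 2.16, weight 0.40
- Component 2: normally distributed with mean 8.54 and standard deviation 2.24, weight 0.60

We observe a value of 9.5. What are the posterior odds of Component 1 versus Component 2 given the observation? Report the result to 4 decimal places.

0.0318

Since P(k|x) ∝ P(Z=k) f_k(x), the posterior odds are P(Z=i) f_i(x) / (P(Z=j) f_j(x)).
Evaluate each component's likelihood at the observed value:
  f_1 = 0.0077465
  f_2 = 0.162472
Odds = (0.40/0.60) × (0.0077465/0.162472) = 0.666667 × 0.047679 ≈ 0.0318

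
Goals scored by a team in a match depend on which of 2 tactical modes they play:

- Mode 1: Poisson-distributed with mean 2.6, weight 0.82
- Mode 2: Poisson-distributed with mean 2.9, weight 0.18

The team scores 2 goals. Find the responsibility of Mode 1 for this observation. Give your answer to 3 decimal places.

0.832

Apply Bayes' rule: the posterior for each component is proportional to its prior times its likelihood at x.
Evaluate each component's likelihood at the observed value:
  f_1 = e^(−2.6)·2.6^2/2! = 0.251045
  f_2 = e^(−2.9)·2.9^2/2! = 0.231373
Unnormalised posteriors:
  w_1·f_1 = 0.82 × 0.251045 = 0.205857
  w_2·f_2 = 0.18 × 0.231373 = 0.0416471
Sum: 0.205857 + 0.0416471 = 0.247504
P(Mode 1 | x) ≈ 0.832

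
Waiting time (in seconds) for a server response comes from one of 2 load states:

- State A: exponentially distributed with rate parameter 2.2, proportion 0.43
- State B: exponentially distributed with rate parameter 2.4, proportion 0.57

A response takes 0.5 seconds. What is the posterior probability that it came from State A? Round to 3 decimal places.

Apply Bayes' rule: the posterior for each component is proportional to its prior times its likelihood at x.
Exponential densities:
  f_A = 2.2·e^(−2.2·0.5) = 2.2·e^(−1.1000) = 0.732316
  f_B = 2.4·e^(−2.4·0.5) = 2.4·e^(−1.2000) = 0.722866
Weight by the priors:
  π_A·f_A = 0.43 × 0.732316 = 0.314896
  π_B·f_B = 0.57 × 0.722866 = 0.412034
Denominator: 0.314896 + 0.412034 = 0.72693
So the posterior for State A is 0.314896 / 0.72693 ≈ 0.433.

0.433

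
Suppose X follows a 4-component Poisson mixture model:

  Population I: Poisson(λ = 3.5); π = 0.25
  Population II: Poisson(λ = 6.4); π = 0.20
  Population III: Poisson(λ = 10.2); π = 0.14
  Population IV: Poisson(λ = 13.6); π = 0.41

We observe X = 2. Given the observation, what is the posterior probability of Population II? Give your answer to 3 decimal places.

0.128

P(component k | x) = π_k·f_k(x) / marginal(x), where marginal(x) = Σ_j π_j·f_j(x).
Evaluate each component's likelihood at the observed value:
  p_I = 0.184959
  p_II = 0.0340287
  p_III = 0.0019336
  p_IV = 0.000114721
Prior × likelihood for each component:
  π_I·p_I = 0.25 × 0.184959 = 0.0462397
  π_II·p_II = 0.20 × 0.0340287 = 0.00680574
  π_III·p_III = 0.14 × 0.0019336 = 0.000270704
  π_IV·p_IV = 0.41 × 0.000114721 = 4.70356e-05
Evidence: 0.0462397 + 0.00680574 + 0.000270704 + 4.70356e-05 = 0.0533632
P(Population II | data) ≈ 0.128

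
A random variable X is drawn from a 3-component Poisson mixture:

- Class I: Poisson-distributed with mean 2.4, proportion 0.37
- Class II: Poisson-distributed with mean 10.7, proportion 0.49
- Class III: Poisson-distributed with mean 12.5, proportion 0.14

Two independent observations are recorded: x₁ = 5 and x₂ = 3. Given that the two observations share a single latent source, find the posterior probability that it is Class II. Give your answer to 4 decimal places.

0.0126

Apply Bayes' rule: the posterior for each component is proportional to its prior times its likelihood at x.
Since both observations come from the same component, the likelihood for component k is f_k(x₁)·f_k(x₂).
  p_I = [0.0601961] × [0.209014] = 0.0125818
  p_II = [0.0263504] × [0.00460309] = 0.000121293
  p_III = [0.00947737] × [0.0012131] = 1.1497e-05
Prior × likelihood for each component:
  w_I·p_I = 0.37 × 0.0125818 = 0.00465528
  w_II·p_II = 0.49 × 0.000121293 = 5.94336e-05
  w_III·p_III = 0.14 × 1.1497e-05 = 1.60958e-06
Denominator: 0.00465528 + 5.94336e-05 + 1.60958e-06 = 0.00471632
Responsibility of Class II: 5.94336e-05 / 0.00471632 ≈ 0.0126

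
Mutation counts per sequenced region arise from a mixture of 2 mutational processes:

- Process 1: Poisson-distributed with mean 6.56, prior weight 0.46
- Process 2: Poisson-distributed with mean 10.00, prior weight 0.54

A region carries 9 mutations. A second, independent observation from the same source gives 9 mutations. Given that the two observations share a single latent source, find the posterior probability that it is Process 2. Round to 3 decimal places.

P(component k | x) = P(Z=k)·f_k(x) / marginal(x), where marginal(x) = Σ_j P(Z=j)·f_j(x).
Since both observations come from the same component, the likelihood for component k is f_k(x₁)·f_k(x₂).
  p_1 = [0.0877808] × [0.0877808] = 0.00770548
  p_2 = [0.12511] × [0.12511] = 0.0156525
Unnormalised posteriors:
  P(Z=1)·p_1 = 0.46 × 0.00770548 = 0.00354452
  P(Z=2)·p_2 = 0.54 × 0.0156525 = 0.00845236
Sum: 0.00354452 + 0.00845236 = 0.0119969
P(Process 2 | x₁,x₂) ≈ 0.705

0.705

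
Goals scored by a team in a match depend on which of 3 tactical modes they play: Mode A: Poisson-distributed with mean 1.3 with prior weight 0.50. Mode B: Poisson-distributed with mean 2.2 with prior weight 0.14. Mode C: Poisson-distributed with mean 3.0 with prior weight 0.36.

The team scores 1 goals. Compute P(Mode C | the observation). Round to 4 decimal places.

Posterior ∝ prior × likelihood, so P(k | x) ∝ π_k f_k(x); normalise over all components.
Poisson probabilities:
  p_A = e^(−1.3)·1.3^1/1! = 0.354291
  p_B = e^(−2.2)·2.2^1/1! = 0.243767
  p_C = e^(−3.0)·3.0^1/1! = 0.149361
Unnormalised posteriors:
  π_A·p_A = 0.50 × 0.354291 = 0.177146
  π_B·p_B = 0.14 × 0.243767 = 0.0341274
  π_C·p_C = 0.36 × 0.149361 = 0.05377
Sum: 0.177146 + 0.0341274 + 0.05377 = 0.265043
P(Mode C | 1 goals) = 0.05377 / 0.265043 ≈ 0.2029

0.2029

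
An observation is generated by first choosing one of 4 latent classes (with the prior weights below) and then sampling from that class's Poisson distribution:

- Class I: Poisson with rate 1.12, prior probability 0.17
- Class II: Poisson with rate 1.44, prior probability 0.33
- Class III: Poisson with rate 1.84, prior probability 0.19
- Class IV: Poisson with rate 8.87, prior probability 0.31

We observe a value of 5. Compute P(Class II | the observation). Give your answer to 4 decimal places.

0.1341

Apply Bayes' rule: the posterior for each component is proportional to its prior times its likelihood at x.
Poisson probabilities:
  p_I = 0.0047918
  p_II = 0.012225
  p_III = 0.027913
  p_IV = 0.064305
Weight by the priors:
  w_I·p_I = 0.17 × 0.0047918 = 0.000814607
  w_II·p_II = 0.33 × 0.012225 = 0.00403423
  w_III·p_III = 0.19 × 0.027913 = 0.00530346
  w_IV·p_IV = 0.31 × 0.064305 = 0.0199346
Normaliser: 0.000814607 + 0.00403423 + 0.00530346 + 0.0199346 = 0.0300869
P(Class II | the observation) = 0.00403423 / 0.0300869 ≈ 0.1341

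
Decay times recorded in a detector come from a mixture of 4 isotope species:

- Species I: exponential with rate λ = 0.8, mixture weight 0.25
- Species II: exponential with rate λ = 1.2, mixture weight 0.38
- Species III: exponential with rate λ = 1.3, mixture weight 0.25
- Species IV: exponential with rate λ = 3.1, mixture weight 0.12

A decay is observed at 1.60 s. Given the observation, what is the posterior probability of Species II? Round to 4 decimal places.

0.4035

P(component k | x) = π_k·f_k(x) / marginal(x), where marginal(x) = Σ_j π_j·f_j(x).
Component likelihoods at x = 1.60 s:
  p_I = 0.22243
  p_II = 0.175928
  p_III = 0.162409
  p_IV = 0.0217401
Prior × likelihood for each component:
  π_I·p_I = 0.25 × 0.22243 = 0.0556075
  π_II·p_II = 0.38 × 0.175928 = 0.0668528
  π_III·p_III = 0.25 × 0.162409 = 0.0406023
  π_IV·p_IV = 0.12 × 0.0217401 = 0.00260881
Normaliser: 0.0556075 + 0.0668528 + 0.0406023 + 0.00260881 = 0.165671
Responsibility of Species II: 0.0668528 / 0.165671 ≈ 0.4035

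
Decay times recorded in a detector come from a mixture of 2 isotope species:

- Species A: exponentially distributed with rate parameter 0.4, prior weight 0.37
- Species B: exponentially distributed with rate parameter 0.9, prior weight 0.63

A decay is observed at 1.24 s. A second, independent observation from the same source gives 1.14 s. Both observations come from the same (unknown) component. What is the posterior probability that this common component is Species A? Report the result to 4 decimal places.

The responsibility of component k is π_k f_k(x) divided by Σ_j π_j f_j(x).
Since both observations come from the same component, the likelihood for component k is f_k(x₁)·f_k(x₂).
  L_A = [0.4·e^(−0.4·1.24) = 0.4·e^(−0.4960) = 0.243585] × [0.253526] = 0.0617549
  L_B = [0.9·e^(−0.9·1.24) = 0.9·e^(−1.1160) = 0.294829] × [0.322594] = 0.09511
Prior × likelihood for each component:
  π_A·L_A = 0.37 × 0.0617549 = 0.0228493
  π_B·L_B = 0.63 × 0.09511 = 0.0599193
Sum: 0.0228493 + 0.0599193 = 0.0827686
Responsibility of Species A: 0.0228493 / 0.0827686 ≈ 0.2761

0.2761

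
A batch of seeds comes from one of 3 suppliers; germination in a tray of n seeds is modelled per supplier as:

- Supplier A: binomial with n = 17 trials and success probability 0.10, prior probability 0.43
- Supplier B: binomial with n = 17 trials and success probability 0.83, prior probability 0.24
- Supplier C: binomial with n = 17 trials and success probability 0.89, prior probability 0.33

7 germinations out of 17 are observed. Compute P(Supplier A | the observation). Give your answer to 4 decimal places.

Apply Bayes' rule: the posterior for each component is proportional to its prior times its likelihood at x.
Binomial probabilities:
  f_A = C(17,7)·0.10^7·0.90^10 = 19448·1e-07·0.348678 = 0.00067811
  f_B = C(17,7)·0.83^7·0.17^10 = 19448·0.271361·2.01599e-08 = 0.000106392
  f_C = C(17,7)·0.89^7·0.11^10 = 19448·0.442313·2.59374e-10 = 2.23117e-06
Multiply by the mixture weights:
  π_A·f_A = 0.43 × 0.00067811 = 0.000291587
  π_B·f_B = 0.24 × 0.000106392 = 2.55342e-05
  π_C·f_C = 0.33 × 2.23117e-06 = 7.36285e-07
Evidence: 0.000291587 + 2.55342e-05 + 7.36285e-07 = 0.000317858
So the posterior for Supplier A is 0.000291587 / 0.000317858 ≈ 0.9174.

0.9174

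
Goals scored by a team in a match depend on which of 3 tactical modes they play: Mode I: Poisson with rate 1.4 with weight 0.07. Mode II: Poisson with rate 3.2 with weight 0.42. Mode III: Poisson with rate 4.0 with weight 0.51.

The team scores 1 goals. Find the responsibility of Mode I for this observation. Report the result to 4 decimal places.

The responsibility of component k is π_k f_k(x) divided by Σ_j π_j f_j(x).
Poisson probabilities:
  f_I = e^(−1.4)·1.4^1/1! = 0.345236
  f_II = e^(−3.2)·3.2^1/1! = 0.130439
  f_III = e^(−4.0)·4.0^1/1! = 0.0732626
Multiply by the mixture weights:
  π_I·f_I = 0.07 × 0.345236 = 0.0241665
  π_II·f_II = 0.42 × 0.130439 = 0.0547844
  π_III·f_III = 0.51 × 0.0732626 = 0.0373639
Denominator: 0.0241665 + 0.0547844 + 0.0373639 = 0.116315
So the posterior for Mode I is 0.0241665 / 0.116315 ≈ 0.2078.

0.2078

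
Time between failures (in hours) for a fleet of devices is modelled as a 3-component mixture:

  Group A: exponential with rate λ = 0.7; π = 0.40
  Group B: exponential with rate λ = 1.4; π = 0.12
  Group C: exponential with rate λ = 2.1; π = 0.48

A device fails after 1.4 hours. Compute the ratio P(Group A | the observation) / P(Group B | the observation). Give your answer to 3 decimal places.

4.441

Posterior odds = (P(Z=i) f_i(x)) / (P(Z=j) f_j(x)); the normalising sum cancels.
Exponential densities:
  L_A = 0.7·e^(−0.7·1.4) = 0.7·e^(−0.9800) = 0.262718
  L_B = 1.4·e^(−1.4·1.4) = 1.4·e^(−1.9600) = 0.197202
  L_C = 2.1·e^(−2.1·1.4) = 2.1·e^(−2.9400) = 0.111018
0.105087 / 0.0236642 ≈ 4.441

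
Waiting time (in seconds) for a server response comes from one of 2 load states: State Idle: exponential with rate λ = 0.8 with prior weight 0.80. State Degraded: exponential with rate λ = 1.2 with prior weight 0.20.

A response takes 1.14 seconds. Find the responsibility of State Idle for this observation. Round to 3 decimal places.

0.808

P(component k | x) = w_k·f_k(x) / marginal(x), where marginal(x) = Σ_j w_j·f_j(x).
Exponential densities:
  p_Idle = 0.8·e^(−0.8·1.14) = 0.8·e^(−0.9120) = 0.321376
  p_Degraded = 1.2·e^(−1.2·1.14) = 1.2·e^(−1.3680) = 0.305539
Weight by the priors:
  w_Idle·p_Idle = 0.80 × 0.321376 = 0.257101
  w_Degraded·p_Degraded = 0.20 × 0.305539 = 0.0611078
Normaliser: 0.257101 + 0.0611078 = 0.318209
P(State Idle | 1.14 seconds) ≈ 0.808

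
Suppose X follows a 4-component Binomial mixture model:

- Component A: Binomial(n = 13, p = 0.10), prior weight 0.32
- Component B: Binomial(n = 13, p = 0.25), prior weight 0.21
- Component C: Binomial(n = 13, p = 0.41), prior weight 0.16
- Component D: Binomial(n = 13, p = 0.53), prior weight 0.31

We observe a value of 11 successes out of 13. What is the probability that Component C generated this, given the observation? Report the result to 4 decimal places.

Apply Bayes' rule: the posterior for each component is proportional to its prior times its likelihood at x.
Binomial probabilities:
  f_A = C(13,11)·0.10^11·0.90^2 = 78·1e-11·0.81 = 6.318e-10
  f_B = C(13,11)·0.25^11·0.75^2 = 78·2.38419e-07·0.5625 = 1.04606e-05
  f_C = C(13,11)·0.41^11·0.59^2 = 78·5.50329e-05·0.3481 = 0.00149424
  f_D = C(13,11)·0.53^11·0.47^2 = 78·0.000926904·0.2209 = 0.0159707
Unnormalised posteriors:
  P(Z=A)·f_A = 0.32 × 6.318e-10 = 2.02176e-10
  P(Z=B)·f_B = 0.21 × 1.04606e-05 = 2.19673e-06
  P(Z=C)·f_C = 0.16 × 0.00149424 = 0.000239079
  P(Z=D)·f_D = 0.31 × 0.0159707 = 0.00495093
Sum: 2.02176e-10 + 2.19673e-06 + 0.000239079 + 0.00495093 = 0.0051922
P(Component C | x) = 0.000239079 / 0.0051922 ≈ 0.0460

0.0460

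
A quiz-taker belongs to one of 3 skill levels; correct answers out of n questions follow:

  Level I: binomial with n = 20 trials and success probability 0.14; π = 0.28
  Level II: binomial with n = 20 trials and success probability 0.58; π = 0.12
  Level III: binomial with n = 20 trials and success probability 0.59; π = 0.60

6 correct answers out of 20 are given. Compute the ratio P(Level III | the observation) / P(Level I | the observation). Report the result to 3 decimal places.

Since P(k|x) ∝ π_k f_k(x), the posterior odds are π_i f_i(x) / (π_j f_j(x)).
Component likelihoods at x = 6 correct answers out of 20:
  p_I = 0.0353289
  p_II = 0.00784227
  p_III = 0.00620112
Posterior odds = (π_III·p_III) / (π_I·p_I) = (0.60·0.00620112) / (0.28·0.0353289) = 0.00372067 / 0.0098921 ≈ 0.376

0.376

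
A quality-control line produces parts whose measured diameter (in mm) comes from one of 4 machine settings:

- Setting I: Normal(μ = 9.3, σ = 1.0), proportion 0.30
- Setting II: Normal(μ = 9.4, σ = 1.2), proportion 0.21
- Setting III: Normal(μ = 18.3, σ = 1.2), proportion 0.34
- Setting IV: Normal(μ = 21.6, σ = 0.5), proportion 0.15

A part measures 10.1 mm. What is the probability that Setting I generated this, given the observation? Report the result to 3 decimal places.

Apply Bayes' rule: the posterior for each component is proportional to its prior times its likelihood at x.
Component likelihoods at x = 10.1 mm:
  L_I = (1/(1.0·√(2π)))·exp(−(10.1−9.3)²/(2·1.0²)) = 0.398942·exp(-0.32000) = 0.289692
  L_II = (1/(1.2·√(2π)))·exp(−(10.1−9.4)²/(2·1.2²)) = 0.332452·exp(-0.17014) = 0.280439
  L_III = (1/(1.2·√(2π)))·exp(−(10.1−18.3)²/(2·1.2²)) = 0.332452·exp(-23.34722) = 2.41079e-11
  L_IV = (1/(0.5·√(2π)))·exp(−(10.1−21.6)²/(2·0.5²)) = 0.797885·exp(-264.50000) = 1.07411e-115
Prior × likelihood for each component:
  P(Z=I)·L_I = 0.30 × 0.289692 = 0.0869075
  P(Z=II)·L_II = 0.21 × 0.280439 = 0.0588922
  P(Z=III)·L_III = 0.34 × 2.41079e-11 = 8.19668e-12
  P(Z=IV)·L_IV = 0.15 × 1.07411e-115 = 1.61117e-116
Evidence: 0.0869075 + 0.0588922 + 8.19668e-12 + 1.61117e-116 = 0.1458
Responsibility of Setting I: 0.0869075 / 0.1458 ≈ 0.596

0.596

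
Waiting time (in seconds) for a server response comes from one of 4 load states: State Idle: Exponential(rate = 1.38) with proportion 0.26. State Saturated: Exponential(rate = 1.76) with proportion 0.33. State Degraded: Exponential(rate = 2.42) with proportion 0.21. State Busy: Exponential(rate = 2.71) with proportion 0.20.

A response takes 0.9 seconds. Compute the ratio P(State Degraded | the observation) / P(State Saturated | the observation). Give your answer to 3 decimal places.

0.483

The posterior odds equal the prior odds times the likelihood ratio: (π_i/π_j)·(f_i(x)/f_j(x)).
Exponential densities:
  f_Idle = 0.398552
  f_Saturated = 0.361069
  f_Degraded = 0.274108
  f_Busy = 0.236442
Odds = (0.21/0.33) × (0.274108/0.361069) = 0.636364 × 0.759157 ≈ 0.483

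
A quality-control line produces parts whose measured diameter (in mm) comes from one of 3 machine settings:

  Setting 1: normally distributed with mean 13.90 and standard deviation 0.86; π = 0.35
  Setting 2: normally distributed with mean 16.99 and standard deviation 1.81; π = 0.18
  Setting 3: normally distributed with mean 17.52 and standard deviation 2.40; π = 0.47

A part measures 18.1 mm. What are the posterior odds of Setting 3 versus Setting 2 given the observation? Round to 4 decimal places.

2.3082

Since P(k|x) ∝ P(Z=k) f_k(x), the posterior odds are P(Z=i) f_i(x) / (P(Z=j) f_j(x)).
Evaluate each component's likelihood at the observed value:
  f_1 = (1/(0.86·√(2π)))·exp(−(18.1−13.90)²/(2·0.86²)) = 0.463886·exp(-11.92537) = 3.07108e-06
  f_2 = (1/(1.81·√(2π)))·exp(−(18.1−16.99)²/(2·1.81²)) = 0.220410·exp(-0.18804) = 0.182627
  f_3 = (1/(2.40·√(2π)))·exp(−(18.1−17.52)²/(2·2.40²)) = 0.166226·exp(-0.02920) = 0.161442
0.0758778 / 0.0328729 ≈ 2.3082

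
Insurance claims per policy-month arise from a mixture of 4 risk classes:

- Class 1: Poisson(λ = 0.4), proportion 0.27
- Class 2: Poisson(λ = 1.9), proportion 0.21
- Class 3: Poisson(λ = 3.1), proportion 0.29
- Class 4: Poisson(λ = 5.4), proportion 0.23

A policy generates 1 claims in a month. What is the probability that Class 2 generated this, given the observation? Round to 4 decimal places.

Apply Bayes' rule: the posterior for each component is proportional to its prior times its likelihood at x.
Evaluate each component's likelihood at the observed value:
  f_1 = 0.268128
  f_2 = 0.28418
  f_3 = 0.139653
  f_4 = 0.0243895
Prior × likelihood for each component:
  P(Z=1)·f_1 = 0.27 × 0.268128 = 0.0723946
  P(Z=2)·f_2 = 0.21 × 0.28418 = 0.0596779
  P(Z=3)·f_3 = 0.29 × 0.139653 = 0.0404992
  P(Z=4)·f_4 = 0.23 × 0.0243895 = 0.00560959
Marginal: 0.0723946 + 0.0596779 + 0.0404992 + 0.00560959 = 0.178181
Responsibility of Class 2: 0.0596779 / 0.178181 ≈ 0.3349

0.3349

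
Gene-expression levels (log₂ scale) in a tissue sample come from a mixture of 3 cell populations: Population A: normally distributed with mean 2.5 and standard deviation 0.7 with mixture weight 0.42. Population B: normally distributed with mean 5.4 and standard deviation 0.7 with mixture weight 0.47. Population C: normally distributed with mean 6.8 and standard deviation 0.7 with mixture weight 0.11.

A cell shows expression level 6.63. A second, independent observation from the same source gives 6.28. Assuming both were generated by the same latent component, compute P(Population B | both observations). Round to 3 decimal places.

0.360

The responsibility of component k is P(Z=k) f_k(x) divided by Σ_j P(Z=j) f_j(x).
Since both observations come from the same component, the likelihood for component k is f_k(x₁)·f_k(x₂).
  p_A = [(1/(0.7·√(2π)))·exp(−(6.63−2.5)²/(2·0.7²)) = 0.569918·exp(-17.40500) = 1.57368e-08] × [2.65337e-07] = 4.17556e-15
  p_B = [(1/(0.7·√(2π)))·exp(−(6.63−5.4)²/(2·0.7²)) = 0.569918·exp(-1.54378) = 0.121719] × [0.258601] = 0.0314767
  p_C = [(1/(0.7·√(2π)))·exp(−(6.63−6.8)²/(2·0.7²)) = 0.569918·exp(-0.02949) = 0.553356] × [0.432496] = 0.239324
Prior × likelihood for each component:
  P(Z=A)·p_A = 0.42 × 4.17556e-15 = 1.75374e-15
  P(Z=B)·p_B = 0.47 × 0.0314767 = 0.0147941
  P(Z=C)·p_C = 0.11 × 0.239324 = 0.0263257
Denominator: 1.75374e-15 + 0.0147941 + 0.0263257 = 0.0411197
So the posterior for Population B is 0.0147941 / 0.0411197 ≈ 0.360.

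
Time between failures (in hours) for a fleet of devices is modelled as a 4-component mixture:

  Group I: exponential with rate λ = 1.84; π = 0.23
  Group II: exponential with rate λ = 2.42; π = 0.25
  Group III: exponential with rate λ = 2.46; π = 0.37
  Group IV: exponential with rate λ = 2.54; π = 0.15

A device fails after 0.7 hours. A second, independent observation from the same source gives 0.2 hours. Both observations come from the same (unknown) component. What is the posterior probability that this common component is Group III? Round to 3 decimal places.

0.372

Posterior ∝ prior × likelihood, so P(k | x) ∝ π_k f_k(x); normalise over all components.
Since both observations come from the same component, the likelihood for component k is f_k(x₁)·f_k(x₂).
  f_I = [1.84·e^(−1.84·0.7) = 1.84·e^(−1.2880) = 0.507512] × [1.2735] = 0.646315
  f_II = [2.42·e^(−2.42·0.7) = 2.42·e^(−1.6940) = 0.444755] × [1.49148] = 0.663342
  f_III = [2.46·e^(−2.46·0.7) = 2.46·e^(−1.7220) = 0.439623] × [1.50405] = 0.661214
  f_IV = [2.54·e^(−2.54·0.7) = 2.54·e^(−1.7780) = 0.429198] × [1.52831] = 0.655949
Unnormalised posteriors:
  π_I·f_I = 0.23 × 0.646315 = 0.148652
  π_II·f_II = 0.25 × 0.663342 = 0.165835
  π_III·f_III = 0.37 × 0.661214 = 0.244649
  π_IV·f_IV = 0.15 × 0.655949 = 0.0983924
Normaliser: 0.148652 + 0.165835 + 0.244649 + 0.0983924 = 0.657529
Responsibility of Group III: 0.244649 / 0.657529 ≈ 0.372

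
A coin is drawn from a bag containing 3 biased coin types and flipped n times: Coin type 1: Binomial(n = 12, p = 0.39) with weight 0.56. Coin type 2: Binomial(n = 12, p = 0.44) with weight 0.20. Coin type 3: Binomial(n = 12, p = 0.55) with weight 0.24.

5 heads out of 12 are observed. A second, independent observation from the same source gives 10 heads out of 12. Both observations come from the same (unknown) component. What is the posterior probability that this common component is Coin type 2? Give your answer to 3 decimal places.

Posterior ∝ prior × likelihood, so P(k | x) ∝ π_k f_k(x); normalise over all components.
Since both observations come from the same component, the likelihood for component k is f_k(x₁)·f_k(x₂).
  p_1 = [0.224573] × [0.00199917] = 0.000448959
  p_2 = [0.225582] × [0.0056292] = 0.00126985
  p_3 = [0.148945] × [0.0338529] = 0.00504222
Weight by the priors:
  π_1·p_1 = 0.56 × 0.000448959 = 0.000251417
  π_2·p_2 = 0.20 × 0.00126985 = 0.000253969
  π_3·p_3 = 0.24 × 0.00504222 = 0.00121013
Denominator: 0.000251417 + 0.000253969 + 0.00121013 = 0.00171552
Responsibility of Coin type 2: 0.000253969 / 0.00171552 ≈ 0.148

0.148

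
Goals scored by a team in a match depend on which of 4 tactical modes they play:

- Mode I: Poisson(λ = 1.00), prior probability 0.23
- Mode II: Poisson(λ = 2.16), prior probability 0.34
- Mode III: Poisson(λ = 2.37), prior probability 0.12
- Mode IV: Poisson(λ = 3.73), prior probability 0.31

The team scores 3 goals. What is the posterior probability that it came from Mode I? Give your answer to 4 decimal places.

0.0834

Apply Bayes' rule: the posterior for each component is proportional to its prior times its likelihood at x.
Component likelihoods at x = 3 goals:
  f_I = e^(−1.00)·1.00^3/3! = 0.0613132
  f_II = e^(−2.16)·2.16^3/3! = 0.193702
  f_III = e^(−2.37)·2.37^3/3! = 0.207403
  f_IV = e^(−3.73)·3.73^3/3! = 0.207519
Multiply by the mixture weights:
  π_I·f_I = 0.23 × 0.0613132 = 0.014102
  π_II·f_II = 0.34 × 0.193702 = 0.0658587
  π_III·f_III = 0.12 × 0.207403 = 0.0248884
  π_IV·f_IV = 0.31 × 0.207519 = 0.0643307
Sum: 0.014102 + 0.0658587 + 0.0248884 + 0.0643307 = 0.16918
P(Mode I | x) ≈ 0.0834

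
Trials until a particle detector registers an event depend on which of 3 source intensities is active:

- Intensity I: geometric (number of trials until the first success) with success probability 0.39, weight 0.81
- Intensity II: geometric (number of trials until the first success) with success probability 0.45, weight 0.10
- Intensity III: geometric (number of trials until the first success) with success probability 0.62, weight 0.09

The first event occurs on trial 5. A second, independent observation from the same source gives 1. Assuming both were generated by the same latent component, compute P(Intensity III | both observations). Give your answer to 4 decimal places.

0.0367

Posterior ∝ prior × likelihood, so P(k | x) ∝ π_k f_k(x); normalise over all components.
Since both observations come from the same component, the likelihood for component k is f_k(x₁)·f_k(x₂).
  f_I = [0.0539988] × [0.39] = 0.0210595
  f_II = [0.0411778] × [0.45] = 0.01853
  f_III = [0.0129278] × [0.62] = 0.00801526
Multiply by the mixture weights:
  π_I·f_I = 0.81 × 0.0210595 = 0.0170582
  π_II·f_II = 0.10 × 0.01853 = 0.001853
  π_III·f_III = 0.09 × 0.00801526 = 0.000721374
Sum: 0.0170582 + 0.001853 + 0.000721374 = 0.0196326
P(Intensity III | data) ≈ 0.0367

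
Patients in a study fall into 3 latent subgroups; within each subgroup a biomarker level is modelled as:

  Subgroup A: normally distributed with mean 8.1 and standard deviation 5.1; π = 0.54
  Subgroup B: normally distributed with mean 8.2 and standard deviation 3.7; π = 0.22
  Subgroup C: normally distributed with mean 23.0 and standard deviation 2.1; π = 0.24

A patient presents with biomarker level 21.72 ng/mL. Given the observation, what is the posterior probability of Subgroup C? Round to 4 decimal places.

By Bayes' theorem, P(k | x) = π_k f_k(x) / Σ_j π_j f_j(x).
Component likelihoods at x = 21.72 ng/mL:
  f_A = (1/(5.1·√(2π)))·exp(−(21.72−8.1)²/(2·5.1²)) = 0.078224·exp(-3.56602) = 0.00221124
  f_B = (1/(3.7·√(2π)))·exp(−(21.72−8.2)²/(2·3.7²)) = 0.107822·exp(-6.67606) = 0.000135936
  f_C = (1/(2.1·√(2π)))·exp(−(21.72−23.0)²/(2·2.1²)) = 0.189973·exp(-0.18576) = 0.157767
Prior × likelihood for each component:
  π_A·f_A = 0.54 × 0.00221124 = 0.00119407
  π_B·f_B = 0.22 × 0.000135936 = 2.99059e-05
  π_C·f_C = 0.24 × 0.157767 = 0.0378641
Denominator: 0.00119407 + 2.99059e-05 + 0.0378641 = 0.0390881
P(Subgroup C | data) ≈ 0.9687

0.9687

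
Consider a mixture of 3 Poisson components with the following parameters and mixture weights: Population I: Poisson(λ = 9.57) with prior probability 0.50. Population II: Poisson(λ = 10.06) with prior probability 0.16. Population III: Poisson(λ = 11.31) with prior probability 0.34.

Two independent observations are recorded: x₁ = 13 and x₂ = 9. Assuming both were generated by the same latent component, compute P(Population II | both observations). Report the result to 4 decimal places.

0.1647

Posterior ∝ prior × likelihood, so P(k | x) ∝ w_k f_k(x); normalise over all components.
Since both observations come from the same component, the likelihood for component k is f_k(x₁)·f_k(x₂).
  p_I = [e^(−9.57)·9.57^13/13! = 0.0632961] × [0.129493] = 0.0081964
  p_II = [e^(−10.06)·10.06^13/13! = 0.0742149] × [0.124342] = 0.00922799
  p_III = [e^(−11.31)·11.31^13/13! = 0.0974682] × [0.102219] = 0.00996306
Unnormalised posteriors:
  w_I·p_I = 0.50 × 0.0081964 = 0.0040982
  w_II·p_II = 0.16 × 0.00922799 = 0.00147648
  w_III·p_III = 0.34 × 0.00996306 = 0.00338744
Normaliser: 0.0040982 + 0.00147648 + 0.00338744 = 0.00896212
P(Population II | data) ≈ 0.1647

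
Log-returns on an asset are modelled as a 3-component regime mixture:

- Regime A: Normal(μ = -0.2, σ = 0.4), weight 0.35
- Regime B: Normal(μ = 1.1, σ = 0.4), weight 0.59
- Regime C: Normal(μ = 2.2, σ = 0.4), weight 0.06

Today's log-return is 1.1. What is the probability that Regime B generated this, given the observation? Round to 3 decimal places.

The responsibility of component k is π_k f_k(x) divided by Σ_j π_j f_j(x).
Normal densities:
  f_A = (1/(0.4·√(2π)))·exp(−(1.1−-0.2)²/(2·0.4²)) = 0.997356·exp(-5.28125) = 0.00507262
  f_B = (1/(0.4·√(2π)))·exp(−(1.1−1.1)²/(2·0.4²)) = 0.997356·exp(-0.00000) = 0.997356
  f_C = (1/(0.4·√(2π)))·exp(−(1.1−2.2)²/(2·0.4²)) = 0.997356·exp(-3.78125) = 0.0227339
Weight by the priors:
  π_A·f_A = 0.35 × 0.00507262 = 0.00177542
  π_B·f_B = 0.59 × 0.997356 = 0.58844
  π_C·f_C = 0.06 × 0.0227339 = 0.00136403
Sum: 0.00177542 + 0.58844 + 0.00136403 = 0.591579
P(Regime B | the observation) ≈ 0.995

0.995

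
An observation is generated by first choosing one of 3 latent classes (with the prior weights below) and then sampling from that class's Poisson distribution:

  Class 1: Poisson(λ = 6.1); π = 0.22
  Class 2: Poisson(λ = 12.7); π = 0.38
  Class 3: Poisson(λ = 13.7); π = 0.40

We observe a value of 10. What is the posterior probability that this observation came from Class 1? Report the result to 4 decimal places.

Apply Bayes' rule: the posterior for each component is proportional to its prior times its likelihood at x.
Component likelihoods at x = 10:
  L_1 = 0.0440899
  L_2 = 0.0917771
  L_3 = 0.0720457
Unnormalised posteriors:
  w_1·L_1 = 0.22 × 0.0440899 = 0.00969977
  w_2·L_2 = 0.38 × 0.0917771 = 0.0348753
  w_3·L_3 = 0.40 × 0.0720457 = 0.0288183
Normaliser: 0.00969977 + 0.0348753 + 0.0288183 = 0.0733934
P(Class 1 | x) = 0.00969977 / 0.0733934 ≈ 0.1322

0.1322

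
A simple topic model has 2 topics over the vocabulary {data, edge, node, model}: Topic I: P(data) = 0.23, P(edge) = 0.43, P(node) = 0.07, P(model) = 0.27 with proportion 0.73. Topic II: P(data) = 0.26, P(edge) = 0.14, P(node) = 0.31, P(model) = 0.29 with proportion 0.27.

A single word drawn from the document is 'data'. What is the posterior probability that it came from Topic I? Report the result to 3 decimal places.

By Bayes' theorem, P(k | x) = π_k f_k(x) / Σ_j π_j f_j(x).
Categorical probabilities:
  L_I = P(data | comp) = 0.23
  L_II = P(data | comp) = 0.26
Weight by the priors:
  π_I·L_I = 0.73 × 0.23 = 0.1679
  π_II·L_II = 0.27 × 0.26 = 0.0702
Normaliser: 0.1679 + 0.0702 = 0.2381
So the posterior for Topic I is 0.1679 / 0.2381 ≈ 0.705.

0.705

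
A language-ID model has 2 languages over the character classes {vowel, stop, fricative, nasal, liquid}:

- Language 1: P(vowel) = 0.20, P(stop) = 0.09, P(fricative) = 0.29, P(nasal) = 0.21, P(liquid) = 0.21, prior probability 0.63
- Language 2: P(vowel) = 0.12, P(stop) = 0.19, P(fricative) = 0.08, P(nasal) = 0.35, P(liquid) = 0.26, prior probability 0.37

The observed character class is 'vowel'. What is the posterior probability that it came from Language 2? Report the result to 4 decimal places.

P(component k | x) = w_k·f_k(x) / marginal(x), where marginal(x) = Σ_j w_j·f_j(x).
Categorical probabilities:
  f_1 = 0.2
  f_2 = 0.12
Multiply by the mixture weights:
  w_1·f_1 = 0.63 × 0.2 = 0.126
  w_2·f_2 = 0.37 × 0.12 = 0.0444
Marginal: 0.126 + 0.0444 = 0.1704
P(Language 2 | data) ≈ 0.2606

0.2606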